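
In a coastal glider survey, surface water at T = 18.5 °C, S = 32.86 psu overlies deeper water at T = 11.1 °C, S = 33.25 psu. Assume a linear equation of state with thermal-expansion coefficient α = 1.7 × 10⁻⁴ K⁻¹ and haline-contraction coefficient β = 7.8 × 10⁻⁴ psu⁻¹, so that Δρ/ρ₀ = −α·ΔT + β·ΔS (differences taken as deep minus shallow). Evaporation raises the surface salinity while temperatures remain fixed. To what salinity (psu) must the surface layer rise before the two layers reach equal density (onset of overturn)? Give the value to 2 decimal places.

Neutral buoyancy requires −α(T_deep − T_surf) + β(S_deep − S_surf′) = 0.
S_surf′ = S_deep − (α/β)·ΔT = 33.25 − (1.7 × 10⁻⁴/7.8 × 10⁻⁴)·(-7.4) = 34.8628 psu.
Increase required: 34.8628 − 32.86 = 2.0028 psu.

34.86 psu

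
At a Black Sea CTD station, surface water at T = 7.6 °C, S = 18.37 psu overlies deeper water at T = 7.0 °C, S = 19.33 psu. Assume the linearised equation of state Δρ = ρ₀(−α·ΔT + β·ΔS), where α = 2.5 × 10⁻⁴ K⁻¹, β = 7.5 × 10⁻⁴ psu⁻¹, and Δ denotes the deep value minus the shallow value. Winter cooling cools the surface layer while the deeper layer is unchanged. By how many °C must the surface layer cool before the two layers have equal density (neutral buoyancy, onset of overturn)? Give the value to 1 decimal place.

Neutral buoyancy requires Δρ = 0, i.e. −α(T_deep − T_surf′) + β(S_deep − S_surf) = 0.
T_surf′ = T_deep − (β/α)·ΔS = 7.0 − (7.5 × 10⁻⁴/2.5 × 10⁻⁴)·(+0.96) = 4.120 °C.
Cooling required: 7.6 − (4.120) = 3.480 °C.

3.5 °C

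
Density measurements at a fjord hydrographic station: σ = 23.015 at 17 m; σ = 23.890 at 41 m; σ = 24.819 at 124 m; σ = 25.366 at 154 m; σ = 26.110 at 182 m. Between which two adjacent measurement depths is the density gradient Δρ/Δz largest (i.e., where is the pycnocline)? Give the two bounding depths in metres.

Compute the density gradient over each adjacent pair:
  17–41 m: Δρ/Δz = 0.875/24 = 0.036 kg m⁻⁴
  41–124 m: Δρ/Δz = 0.929/83 = 0.011 kg m⁻⁴
  124–154 m: Δρ/Δz = 0.547/30 = 0.018 kg m⁻⁴
  154–182 m: Δρ/Δz = 0.744/28 = 0.027 kg m⁻⁴
The largest gradient is in the 17–41 m interval — the pycnocline.

17–41 m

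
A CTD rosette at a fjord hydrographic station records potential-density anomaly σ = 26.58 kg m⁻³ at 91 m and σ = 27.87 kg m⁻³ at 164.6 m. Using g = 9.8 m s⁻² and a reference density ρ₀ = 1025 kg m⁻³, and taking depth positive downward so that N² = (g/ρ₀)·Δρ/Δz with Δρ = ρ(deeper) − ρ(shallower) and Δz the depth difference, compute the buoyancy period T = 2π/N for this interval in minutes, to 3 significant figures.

8.09 min

Δρ = 1027.87 − 1026.58 = 1.29 kg m⁻³ over Δz = 164.6 − 91 = 73.6 m.
N² = (9.8/1025) × (1.29/73.6) = 1.6758 × 10⁻⁴ s⁻².
N = √(1.6758 × 10⁻⁴) = 0.012945 rad s⁻¹, so T = 2π/N = 485.38 s = 8.0897 min ≈ 8.09 min.
A positive N² confirms static stability across the interval.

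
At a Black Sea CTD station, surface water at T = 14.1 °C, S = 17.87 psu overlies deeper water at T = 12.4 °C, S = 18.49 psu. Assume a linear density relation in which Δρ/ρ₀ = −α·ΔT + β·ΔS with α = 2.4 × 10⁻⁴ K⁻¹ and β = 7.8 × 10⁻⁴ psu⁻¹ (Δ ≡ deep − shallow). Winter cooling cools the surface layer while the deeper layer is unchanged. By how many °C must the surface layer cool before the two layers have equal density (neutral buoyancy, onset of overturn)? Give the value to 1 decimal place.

Neutral buoyancy requires Δρ = 0, i.e. −α(T_deep − T_surf′) + β(S_deep − S_surf) = 0.
T_surf′ = T_deep − (β/α)·ΔS = 12.4 − (7.8 × 10⁻⁴/2.4 × 10⁻⁴)·(+0.62) = 10.385 °C.
Cooling required: 14.1 − (10.385) = 3.715 °C.

3.7 °C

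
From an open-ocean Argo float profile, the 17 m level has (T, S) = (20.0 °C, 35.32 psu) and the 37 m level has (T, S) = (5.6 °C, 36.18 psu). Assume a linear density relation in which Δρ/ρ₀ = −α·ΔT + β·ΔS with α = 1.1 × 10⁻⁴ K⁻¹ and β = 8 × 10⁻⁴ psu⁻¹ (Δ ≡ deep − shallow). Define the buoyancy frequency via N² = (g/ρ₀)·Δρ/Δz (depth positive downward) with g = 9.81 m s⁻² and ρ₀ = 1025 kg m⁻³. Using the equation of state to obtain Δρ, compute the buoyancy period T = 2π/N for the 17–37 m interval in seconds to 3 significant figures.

ΔT = -14.4 K, ΔS = +0.86 psu (deep − shallow).
Δρ/ρ₀ = −αΔT + βΔS = 1.584 × 10⁻³ + 6.88 × 10⁻⁴ = 2.272 × 10⁻³, so Δρ ≈ 2.329 kg m⁻³.
N² = (g/ρ₀)·Δρ/Δz = g·(Δρ/ρ₀)/Δz = 9.81 × 2.272 × 10⁻³ / 20 = 1.1144 × 10⁻³ s⁻².
N = √(1.1144 × 10⁻³) = 0.033383 rad s⁻¹ → T = 2π/N = 188.22 s ≈ 188 s.

188 s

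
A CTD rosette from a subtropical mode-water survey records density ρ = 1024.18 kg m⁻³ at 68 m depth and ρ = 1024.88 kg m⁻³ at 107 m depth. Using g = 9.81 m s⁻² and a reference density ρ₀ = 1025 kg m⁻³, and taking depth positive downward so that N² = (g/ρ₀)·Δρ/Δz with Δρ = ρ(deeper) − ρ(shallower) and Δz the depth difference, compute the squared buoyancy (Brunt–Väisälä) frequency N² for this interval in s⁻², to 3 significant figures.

1.72 × 10⁻⁴ s⁻²

Δρ = 1024.88 − 1024.18 = 0.70 kg m⁻³ over Δz = 107 − 68 = 39 m.
N² = (9.81/1025) × (0.70/39) = 1.7178 × 10⁻⁴ s⁻² ≈ 1.72 × 10⁻⁴ s⁻².
A positive N² confirms static stability across the interval.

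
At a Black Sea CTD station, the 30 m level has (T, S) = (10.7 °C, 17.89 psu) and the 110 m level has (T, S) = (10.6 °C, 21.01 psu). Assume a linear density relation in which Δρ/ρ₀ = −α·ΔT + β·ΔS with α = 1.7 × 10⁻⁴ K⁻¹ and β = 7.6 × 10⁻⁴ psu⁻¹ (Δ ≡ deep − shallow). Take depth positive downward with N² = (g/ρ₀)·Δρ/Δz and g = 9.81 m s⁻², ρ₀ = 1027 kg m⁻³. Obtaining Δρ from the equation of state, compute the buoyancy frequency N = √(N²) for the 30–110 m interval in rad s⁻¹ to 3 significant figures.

ΔT = -0.1 K, ΔS = +3.12 psu (deep − shallow).
Δρ/ρ₀ = −αΔT + βΔS = 1.70 × 10⁻⁵ + 2.3712 × 10⁻³ = 2.3882 × 10⁻³, so Δρ ≈ 2.453 kg m⁻³.
N² = (g/ρ₀)·Δρ/Δz = g·(Δρ/ρ₀)/Δz = 9.81 × 2.3882 × 10⁻³ / 80 = 2.9285 × 10⁻⁴ s⁻².
N = √(2.9285 × 10⁻⁴) = 0.017113 rad s⁻¹ ≈ 0.0171 rad s⁻¹.

0.0171 rad s⁻¹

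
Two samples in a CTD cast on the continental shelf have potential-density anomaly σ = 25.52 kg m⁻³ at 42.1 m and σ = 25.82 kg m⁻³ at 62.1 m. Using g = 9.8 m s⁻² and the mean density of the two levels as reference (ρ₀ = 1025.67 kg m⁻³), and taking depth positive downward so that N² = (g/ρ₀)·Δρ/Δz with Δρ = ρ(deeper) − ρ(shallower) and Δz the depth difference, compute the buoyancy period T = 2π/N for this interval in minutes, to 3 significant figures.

8.75 min

Δρ = 1025.82 − 1025.52 = 0.30 kg m⁻³ over Δz = 62.1 − 42.1 = 20 m.
N² = (9.8/1025.67) × (0.30/20) = 1.4332 × 10⁻⁴ s⁻².
N = √(1.4332 × 10⁻⁴) = 0.011972 rad s⁻¹, so T = 2π/N = 524.82 s = 8.7470 min ≈ 8.75 min.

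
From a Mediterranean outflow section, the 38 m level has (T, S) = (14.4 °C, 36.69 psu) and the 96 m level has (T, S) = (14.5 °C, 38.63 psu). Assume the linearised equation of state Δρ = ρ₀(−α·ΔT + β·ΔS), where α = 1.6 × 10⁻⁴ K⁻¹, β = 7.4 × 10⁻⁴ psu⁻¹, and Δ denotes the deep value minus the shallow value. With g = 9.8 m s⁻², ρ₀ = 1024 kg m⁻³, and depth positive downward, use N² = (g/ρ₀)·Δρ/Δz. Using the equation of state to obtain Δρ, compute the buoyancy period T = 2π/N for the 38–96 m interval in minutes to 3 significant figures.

6.76 min

ΔT = +0.1 K, ΔS = +1.94 psu (deep − shallow).
Δρ/ρ₀ = −αΔT + βΔS = -1.60 × 10⁻⁵ + 1.4356 × 10⁻³ = 1.4196 × 10⁻³, so Δρ ≈ 1.454 kg m⁻³.
N² = (g/ρ₀)·Δρ/Δz = g·(Δρ/ρ₀)/Δz = 9.8 × 1.4196 × 10⁻³ / 58 = 2.3986 × 10⁻⁴ s⁻².
N = √(2.3986 × 10⁻⁴) = 0.015487 rad s⁻¹ → T = 2π/N = 405.71 s = 6.7618 min ≈ 6.76 min.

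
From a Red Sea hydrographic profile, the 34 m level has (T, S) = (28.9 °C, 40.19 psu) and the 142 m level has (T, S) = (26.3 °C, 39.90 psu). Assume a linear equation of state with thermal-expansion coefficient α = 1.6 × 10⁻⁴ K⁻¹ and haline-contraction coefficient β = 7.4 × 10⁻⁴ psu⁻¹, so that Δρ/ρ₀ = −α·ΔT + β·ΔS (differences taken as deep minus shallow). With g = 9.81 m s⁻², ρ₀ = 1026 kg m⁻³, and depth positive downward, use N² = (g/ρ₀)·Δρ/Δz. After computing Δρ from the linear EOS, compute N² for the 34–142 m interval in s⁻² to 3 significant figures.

ΔT = -2.6 K, ΔS = -0.29 psu (deep − shallow).
Δρ/ρ₀ = −αΔT + βΔS = 4.16 × 10⁻⁴ − 2.146 × 10⁻⁴ = 2.014 × 10⁻⁴, so Δρ ≈ 0.2066 kg m⁻³.
N² = (g/ρ₀)·Δρ/Δz = g·(Δρ/ρ₀)/Δz = 9.81 × 2.014 × 10⁻⁴ / 108 = 1.8294 × 10⁻⁵ s⁻² ≈ 1.83 × 10⁻⁵ s⁻².

1.83 × 10⁻⁵ s⁻²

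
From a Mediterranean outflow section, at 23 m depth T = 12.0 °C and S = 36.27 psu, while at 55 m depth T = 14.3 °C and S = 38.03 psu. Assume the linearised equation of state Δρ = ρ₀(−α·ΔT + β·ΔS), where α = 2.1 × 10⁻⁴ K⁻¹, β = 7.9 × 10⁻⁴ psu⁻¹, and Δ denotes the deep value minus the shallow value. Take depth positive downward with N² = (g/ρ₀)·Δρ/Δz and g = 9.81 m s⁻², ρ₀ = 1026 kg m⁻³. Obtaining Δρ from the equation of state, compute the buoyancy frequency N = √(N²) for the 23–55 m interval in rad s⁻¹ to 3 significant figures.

ΔT = +2.3 K, ΔS = +1.76 psu (deep − shallow).
Δρ/ρ₀ = −αΔT + βΔS = -4.83 × 10⁻⁴ + 1.3904 × 10⁻³ = 9.074 × 10⁻⁴, so Δρ ≈ 0.9310 kg m⁻³.
N² = (g/ρ₀)·Δρ/Δz = g·(Δρ/ρ₀)/Δz = 9.81 × 9.074 × 10⁻⁴ / 32 = 2.7817 × 10⁻⁴ s⁻².
N = √(2.7817 × 10⁻⁴) = 0.016678 rad s⁻¹ ≈ 0.0167 rad s⁻¹.

0.0167 rad s⁻¹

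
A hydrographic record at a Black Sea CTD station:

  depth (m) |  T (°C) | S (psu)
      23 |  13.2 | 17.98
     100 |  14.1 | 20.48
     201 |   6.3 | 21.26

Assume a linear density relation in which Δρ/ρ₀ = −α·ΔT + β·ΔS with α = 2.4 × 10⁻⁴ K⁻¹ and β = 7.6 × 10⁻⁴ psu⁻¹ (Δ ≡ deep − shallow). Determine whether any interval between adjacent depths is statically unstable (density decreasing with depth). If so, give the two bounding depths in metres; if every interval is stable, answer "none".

none

Evaluate Δρ/ρ₀ = −αΔT + βΔS across each adjacent pair:
  23–100 m: −αΔT+βΔS = −(2.4 × 10⁻⁴)(+0.9)+(7.6 × 10⁻⁴)(+2.50) = 1.7 × 10⁻³ → stable
  100–201 m: −αΔT+βΔS = −(2.4 × 10⁻⁴)(-7.8)+(7.6 × 10⁻⁴)(+0.78) = 2.5 × 10⁻³ → stable
Every interval has Δρ > 0: the column is stably stratified throughout.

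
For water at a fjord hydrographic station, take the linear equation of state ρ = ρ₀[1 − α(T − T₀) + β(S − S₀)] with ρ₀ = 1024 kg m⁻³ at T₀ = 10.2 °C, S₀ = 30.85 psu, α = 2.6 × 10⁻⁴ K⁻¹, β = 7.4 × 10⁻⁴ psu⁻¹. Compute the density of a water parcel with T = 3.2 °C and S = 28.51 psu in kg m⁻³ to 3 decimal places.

T − T₀ = -7.0 K, S − S₀ = -2.34 psu.
Bracket = 1 − α·(-7.0) + β·(-2.34) = 1 + (8.84 × 10⁻⁵) = 1.0000884.
ρ = 1024 × 1.0000884 = 1024.091 kg m⁻³.

1024.091 kg m⁻³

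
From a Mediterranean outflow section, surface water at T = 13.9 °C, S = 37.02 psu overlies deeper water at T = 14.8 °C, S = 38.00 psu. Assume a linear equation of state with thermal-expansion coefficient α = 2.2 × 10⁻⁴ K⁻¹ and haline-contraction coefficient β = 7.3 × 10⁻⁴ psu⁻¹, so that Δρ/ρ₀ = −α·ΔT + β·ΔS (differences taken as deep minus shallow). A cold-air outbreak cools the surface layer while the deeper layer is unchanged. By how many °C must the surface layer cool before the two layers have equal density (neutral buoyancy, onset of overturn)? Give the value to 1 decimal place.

2.4 °C

Neutral buoyancy requires Δρ = 0, i.e. −α(T_deep − T_surf′) + β(S_deep − S_surf) = 0.
T_surf′ = T_deep − (β/α)·ΔS = 14.8 − (7.3 × 10⁻⁴/2.2 × 10⁻⁴)·(+0.98) = 11.548 °C.
Cooling required: 13.9 − (11.548) = 2.352 °C.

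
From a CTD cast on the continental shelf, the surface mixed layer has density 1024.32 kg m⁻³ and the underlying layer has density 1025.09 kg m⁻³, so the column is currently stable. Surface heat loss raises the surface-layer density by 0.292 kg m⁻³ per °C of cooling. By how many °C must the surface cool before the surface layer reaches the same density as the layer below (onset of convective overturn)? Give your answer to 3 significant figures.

2.64 °C

Density deficit of the surface layer: 1025.09 − 1024.32 = 0.77 kg m⁻³.
Required change = 0.77 / 0.292 = 2.64 °C.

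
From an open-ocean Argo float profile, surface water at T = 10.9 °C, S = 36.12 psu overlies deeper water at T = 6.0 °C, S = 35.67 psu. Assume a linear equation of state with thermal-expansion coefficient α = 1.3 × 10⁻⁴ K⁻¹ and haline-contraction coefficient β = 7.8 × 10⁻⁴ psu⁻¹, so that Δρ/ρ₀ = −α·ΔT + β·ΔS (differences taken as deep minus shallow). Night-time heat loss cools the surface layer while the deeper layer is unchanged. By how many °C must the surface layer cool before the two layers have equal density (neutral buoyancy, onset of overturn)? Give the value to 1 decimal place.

2.2 °C

Neutral buoyancy requires Δρ = 0, i.e. −α(T_deep − T_surf′) + β(S_deep − S_surf) = 0.
T_surf′ = T_deep − (β/α)·ΔS = 6.0 − (7.8 × 10⁻⁴/1.3 × 10⁻⁴)·(-0.45) = 8.700 °C.
Cooling required: 10.9 − (8.700) = 2.200 °C.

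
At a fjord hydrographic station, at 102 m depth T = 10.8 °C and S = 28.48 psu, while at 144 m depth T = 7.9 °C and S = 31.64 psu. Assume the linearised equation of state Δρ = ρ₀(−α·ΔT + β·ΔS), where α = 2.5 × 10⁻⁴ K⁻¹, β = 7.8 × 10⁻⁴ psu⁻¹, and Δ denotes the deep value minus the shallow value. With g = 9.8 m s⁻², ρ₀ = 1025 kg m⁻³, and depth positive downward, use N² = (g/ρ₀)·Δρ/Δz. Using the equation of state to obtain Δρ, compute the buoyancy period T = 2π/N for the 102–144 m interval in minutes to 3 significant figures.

ΔT = -2.9 K, ΔS = +3.16 psu (deep − shallow).
Δρ/ρ₀ = −αΔT + βΔS = 7.25 × 10⁻⁴ + 2.4648 × 10⁻³ = 3.1898 × 10⁻³, so Δρ ≈ 3.270 kg m⁻³.
N² = (g/ρ₀)·Δρ/Δz = g·(Δρ/ρ₀)/Δz = 9.8 × 3.1898 × 10⁻³ / 42 = 7.4429 × 10⁻⁴ s⁻².
N = √(7.4429 × 10⁻⁴) = 0.027282 rad s⁻¹ → T = 2π/N = 230.31 s = 3.8385 min ≈ 3.84 min.

3.84 min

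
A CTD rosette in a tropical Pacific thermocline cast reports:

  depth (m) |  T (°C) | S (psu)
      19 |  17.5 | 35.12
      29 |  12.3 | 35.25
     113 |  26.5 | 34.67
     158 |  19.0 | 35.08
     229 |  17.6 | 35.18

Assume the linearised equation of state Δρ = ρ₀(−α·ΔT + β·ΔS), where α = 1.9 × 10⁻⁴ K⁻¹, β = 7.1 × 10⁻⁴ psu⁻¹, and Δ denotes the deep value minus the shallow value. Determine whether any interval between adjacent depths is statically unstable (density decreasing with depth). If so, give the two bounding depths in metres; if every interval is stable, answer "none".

Evaluate Δρ/ρ₀ = −αΔT + βΔS across each adjacent pair:
  19–29 m: −αΔT+βΔS = −(1.9 × 10⁻⁴)(-5.2)+(7.1 × 10⁻⁴)(+0.13) = 1.1 × 10⁻³ → stable
  29–113 m: −αΔT+βΔS = −(1.9 × 10⁻⁴)(+14.2)+(7.1 × 10⁻⁴)(-0.58) = -3.1 × 10⁻³ → UNSTABLE
  113–158 m: −αΔT+βΔS = −(1.9 × 10⁻⁴)(-7.5)+(7.1 × 10⁻⁴)(+0.41) = 1.7 × 10⁻³ → stable
  158–229 m: −αΔT+βΔS = −(1.9 × 10⁻⁴)(-1.4)+(7.1 × 10⁻⁴)(+0.10) = 3.4 × 10⁻⁴ → stable
The 29–113 m interval has Δρ < 0: lighter water underlies denser water.

29–113 m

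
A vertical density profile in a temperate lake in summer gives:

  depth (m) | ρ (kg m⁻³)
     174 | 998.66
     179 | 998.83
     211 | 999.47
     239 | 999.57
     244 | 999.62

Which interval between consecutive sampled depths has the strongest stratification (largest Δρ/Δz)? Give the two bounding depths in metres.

174–179 m

Compute the density gradient over each adjacent pair:
  174–179 m: Δρ/Δz = 0.17/5 = 0.034 kg m⁻⁴
  179–211 m: Δρ/Δz = 0.64/32 = 0.020 kg m⁻⁴
  211–239 m: Δρ/Δz = 0.10/28 = 3.6 × 10⁻³ kg m⁻⁴
  239–244 m: Δρ/Δz = 0.05/5 = 0.010 kg m⁻⁴
The largest gradient is in the 174–179 m interval — the pycnocline.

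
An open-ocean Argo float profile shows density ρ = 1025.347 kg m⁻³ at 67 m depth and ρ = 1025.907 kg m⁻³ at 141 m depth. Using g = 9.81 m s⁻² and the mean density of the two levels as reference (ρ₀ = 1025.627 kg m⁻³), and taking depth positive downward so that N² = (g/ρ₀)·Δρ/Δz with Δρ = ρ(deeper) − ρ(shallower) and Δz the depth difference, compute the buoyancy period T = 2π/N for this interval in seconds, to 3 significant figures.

739 s

Δρ = 1025.907 − 1025.347 = 0.560 kg m⁻³ over Δz = 141 − 67 = 74 m.
N² = (9.81/1025.627) × (0.560/74) = 7.2383 × 10⁻⁵ s⁻².
N = √(7.2383 × 10⁻⁵) = 8.5078 × 10⁻³ rad s⁻¹, so T = 2π/N = 738.52 s ≈ 739 s.
N² > 0, so the interval is statically stable.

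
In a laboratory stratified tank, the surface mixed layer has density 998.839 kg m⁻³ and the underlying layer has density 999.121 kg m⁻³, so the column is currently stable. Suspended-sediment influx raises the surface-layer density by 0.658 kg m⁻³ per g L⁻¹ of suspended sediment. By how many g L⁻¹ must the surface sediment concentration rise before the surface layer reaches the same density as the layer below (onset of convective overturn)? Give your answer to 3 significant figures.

Density deficit of the surface layer: 999.121 − 998.839 = 0.282 kg m⁻³.
Required change = 0.282 / 0.658 = 0.429 g L⁻¹.

0.429 g L⁻¹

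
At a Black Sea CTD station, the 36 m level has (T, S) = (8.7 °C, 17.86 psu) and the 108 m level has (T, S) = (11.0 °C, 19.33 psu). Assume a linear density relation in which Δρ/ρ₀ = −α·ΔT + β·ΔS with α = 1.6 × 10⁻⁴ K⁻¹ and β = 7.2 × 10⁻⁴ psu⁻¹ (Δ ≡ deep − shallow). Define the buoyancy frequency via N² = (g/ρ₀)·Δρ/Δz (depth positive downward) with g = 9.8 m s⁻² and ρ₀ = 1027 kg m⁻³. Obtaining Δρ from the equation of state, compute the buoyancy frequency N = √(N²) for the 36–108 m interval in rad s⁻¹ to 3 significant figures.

ΔT = +2.3 K, ΔS = +1.47 psu (deep − shallow).
Δρ/ρ₀ = −αΔT + βΔS = -3.68 × 10⁻⁴ + 1.0584 × 10⁻³ = 6.904 × 10⁻⁴, so Δρ ≈ 0.7090 kg m⁻³.
N² = (g/ρ₀)·Δρ/Δz = g·(Δρ/ρ₀)/Δz = 9.8 × 6.904 × 10⁻⁴ / 72 = 9.3971 × 10⁻⁵ s⁻².
N = √(9.3971 × 10⁻⁵) = 9.6939 × 10⁻³ rad s⁻¹ ≈ 9.69 × 10⁻³ rad s⁻¹.

9.69 × 10⁻³ rad s⁻¹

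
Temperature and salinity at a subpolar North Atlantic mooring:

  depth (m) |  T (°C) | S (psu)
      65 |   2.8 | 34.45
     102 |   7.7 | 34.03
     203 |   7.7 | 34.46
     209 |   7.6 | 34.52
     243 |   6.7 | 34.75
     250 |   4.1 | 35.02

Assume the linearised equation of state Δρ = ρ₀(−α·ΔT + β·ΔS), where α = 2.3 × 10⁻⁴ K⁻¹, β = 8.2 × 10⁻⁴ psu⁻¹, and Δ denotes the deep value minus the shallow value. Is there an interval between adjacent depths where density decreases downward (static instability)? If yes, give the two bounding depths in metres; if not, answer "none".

65–102 m

Evaluate Δρ/ρ₀ = −αΔT + βΔS across each adjacent pair:
  65–102 m: −αΔT+βΔS = −(2.3 × 10⁻⁴)(+4.9)+(8.2 × 10⁻⁴)(-0.42) = -1.5 × 10⁻³ → UNSTABLE
  102–203 m: −αΔT+βΔS = −(2.3 × 10⁻⁴)(+0.0)+(8.2 × 10⁻⁴)(+0.43) = 3.5 × 10⁻⁴ → stable
  203–209 m: −αΔT+βΔS = −(2.3 × 10⁻⁴)(-0.1)+(8.2 × 10⁻⁴)(+0.06) = 7.2 × 10⁻⁵ → stable
  209–243 m: −αΔT+βΔS = −(2.3 × 10⁻⁴)(-0.9)+(8.2 × 10⁻⁴)(+0.23) = 4.0 × 10⁻⁴ → stable
  243–250 m: −αΔT+βΔS = −(2.3 × 10⁻⁴)(-2.6)+(8.2 × 10⁻⁴)(+0.27) = 8.2 × 10⁻⁴ → stable
The 65–102 m interval has Δρ < 0: lighter water underlies denser water.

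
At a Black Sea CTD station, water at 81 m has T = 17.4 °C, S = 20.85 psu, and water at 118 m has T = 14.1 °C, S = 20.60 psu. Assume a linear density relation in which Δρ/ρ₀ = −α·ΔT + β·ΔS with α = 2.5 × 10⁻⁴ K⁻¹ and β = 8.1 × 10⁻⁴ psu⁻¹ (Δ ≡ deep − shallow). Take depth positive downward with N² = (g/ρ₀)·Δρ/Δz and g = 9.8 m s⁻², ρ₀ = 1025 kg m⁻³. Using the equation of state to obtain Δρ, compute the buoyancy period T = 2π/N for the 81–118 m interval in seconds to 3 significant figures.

ΔT = -3.3 K, ΔS = -0.25 psu (deep − shallow).
Δρ/ρ₀ = −αΔT + βΔS = 8.25 × 10⁻⁴ − 2.025 × 10⁻⁴ = 6.225 × 10⁻⁴, so Δρ ≈ 0.6381 kg m⁻³.
N² = (g/ρ₀)·Δρ/Δz = g·(Δρ/ρ₀)/Δz = 9.8 × 6.225 × 10⁻⁴ / 37 = 1.6488 × 10⁻⁴ s⁻².
N = √(1.6488 × 10⁻⁴) = 0.012841 rad s⁻¹ → T = 2π/N = 489.31 s ≈ 489 s.

489 s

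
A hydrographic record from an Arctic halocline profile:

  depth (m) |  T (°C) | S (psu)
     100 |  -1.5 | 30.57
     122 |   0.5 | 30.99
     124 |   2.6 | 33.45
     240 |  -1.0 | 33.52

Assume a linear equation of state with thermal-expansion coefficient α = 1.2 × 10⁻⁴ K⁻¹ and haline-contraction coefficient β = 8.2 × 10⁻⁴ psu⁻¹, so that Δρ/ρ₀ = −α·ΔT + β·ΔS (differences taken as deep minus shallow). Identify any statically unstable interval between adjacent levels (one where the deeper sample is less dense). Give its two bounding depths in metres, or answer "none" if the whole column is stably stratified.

none

Evaluate Δρ/ρ₀ = −αΔT + βΔS across each adjacent pair:
  100–122 m: −αΔT+βΔS = −(1.2 × 10⁻⁴)(+2.0)+(8.2 × 10⁻⁴)(+0.42) = 1.0 × 10⁻⁴ → stable
  122–124 m: −αΔT+βΔS = −(1.2 × 10⁻⁴)(+2.1)+(8.2 × 10⁻⁴)(+2.46) = 1.8 × 10⁻³ → stable
  124–240 m: −αΔT+βΔS = −(1.2 × 10⁻⁴)(-3.6)+(8.2 × 10⁻⁴)(+0.07) = 4.9 × 10⁻⁴ → stable
Every interval has Δρ > 0: the column is stably stratified throughout.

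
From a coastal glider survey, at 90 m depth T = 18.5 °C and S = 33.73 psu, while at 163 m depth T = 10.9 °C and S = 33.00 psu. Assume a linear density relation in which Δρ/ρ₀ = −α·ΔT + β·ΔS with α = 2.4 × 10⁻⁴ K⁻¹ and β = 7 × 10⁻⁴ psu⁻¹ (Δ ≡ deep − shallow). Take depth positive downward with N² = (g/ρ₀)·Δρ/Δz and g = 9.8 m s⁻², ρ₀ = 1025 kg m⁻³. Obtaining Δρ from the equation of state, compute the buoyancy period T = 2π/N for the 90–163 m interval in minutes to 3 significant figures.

ΔT = -7.6 K, ΔS = -0.73 psu (deep − shallow).
Δρ/ρ₀ = −αΔT + βΔS = 1.824 × 10⁻³ − 5.11 × 10⁻⁴ = 1.313 × 10⁻³, so Δρ ≈ 1.346 kg m⁻³.
N² = (g/ρ₀)·Δρ/Δz = g·(Δρ/ρ₀)/Δz = 9.8 × 1.313 × 10⁻³ / 73 = 1.7627 × 10⁻⁴ s⁻².
N = √(1.7627 × 10⁻⁴) = 0.013277 rad s⁻¹ → T = 2π/N = 473.24 s = 7.8873 min ≈ 7.89 min.

7.89 min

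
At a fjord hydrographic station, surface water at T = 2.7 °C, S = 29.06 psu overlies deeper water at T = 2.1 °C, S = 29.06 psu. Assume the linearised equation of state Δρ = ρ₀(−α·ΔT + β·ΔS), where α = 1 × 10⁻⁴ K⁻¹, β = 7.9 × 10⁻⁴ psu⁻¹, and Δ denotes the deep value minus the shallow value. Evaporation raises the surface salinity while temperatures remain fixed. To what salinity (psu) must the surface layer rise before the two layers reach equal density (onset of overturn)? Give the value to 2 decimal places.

29.14 psu

Neutral buoyancy requires −α(T_deep − T_surf) + β(S_deep − S_surf′) = 0.
S_surf′ = S_deep − (α/β)·ΔT = 29.06 − (1 × 10⁻⁴/7.9 × 10⁻⁴)·(-0.6) = 29.1359 psu.
Increase required: 29.1359 − 29.06 = 0.0759 psu.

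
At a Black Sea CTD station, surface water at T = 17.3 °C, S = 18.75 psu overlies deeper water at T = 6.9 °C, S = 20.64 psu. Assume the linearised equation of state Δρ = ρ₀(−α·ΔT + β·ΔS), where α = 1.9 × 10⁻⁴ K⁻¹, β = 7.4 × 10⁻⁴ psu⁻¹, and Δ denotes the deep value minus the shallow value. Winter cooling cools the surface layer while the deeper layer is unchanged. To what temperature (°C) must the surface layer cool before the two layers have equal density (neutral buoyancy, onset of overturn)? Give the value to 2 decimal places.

Neutral buoyancy requires Δρ = 0, i.e. −α(T_deep − T_surf′) + β(S_deep − S_surf) = 0.
T_surf′ = T_deep − (β/α)·ΔS = 6.9 − (7.4 × 10⁻⁴/1.9 × 10⁻⁴)·(+1.89) = -0.4611 °C.
Cooling required: 17.3 − (-0.4611) = 17.7611 °C.

-0.46 °C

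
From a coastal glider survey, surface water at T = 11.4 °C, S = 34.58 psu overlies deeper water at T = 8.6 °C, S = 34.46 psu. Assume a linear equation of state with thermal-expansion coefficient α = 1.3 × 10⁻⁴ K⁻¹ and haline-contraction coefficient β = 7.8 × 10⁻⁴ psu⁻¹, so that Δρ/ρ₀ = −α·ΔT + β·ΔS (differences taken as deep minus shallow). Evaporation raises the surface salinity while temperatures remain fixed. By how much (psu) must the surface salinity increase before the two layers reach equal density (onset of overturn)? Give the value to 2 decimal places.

0.35 psu

Neutral buoyancy requires −α(T_deep − T_surf) + β(S_deep − S_surf′) = 0.
S_surf′ = S_deep − (α/β)·ΔT = 34.46 − (1.3 × 10⁻⁴/7.8 × 10⁻⁴)·(-2.8) = 34.9267 psu.
Increase required: 34.9267 − 34.58 = 0.3467 psu.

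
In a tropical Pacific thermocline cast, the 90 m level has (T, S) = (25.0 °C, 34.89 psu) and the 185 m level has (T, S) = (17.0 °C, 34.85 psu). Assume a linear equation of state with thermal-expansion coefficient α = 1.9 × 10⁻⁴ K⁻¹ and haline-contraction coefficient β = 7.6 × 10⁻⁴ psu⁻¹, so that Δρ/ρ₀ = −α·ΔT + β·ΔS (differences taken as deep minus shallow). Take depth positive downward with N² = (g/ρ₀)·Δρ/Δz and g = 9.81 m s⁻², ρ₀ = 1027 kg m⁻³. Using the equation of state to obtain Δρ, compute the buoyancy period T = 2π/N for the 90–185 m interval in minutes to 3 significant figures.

8.44 min

ΔT = -8.0 K, ΔS = -0.04 psu (deep − shallow).
Δρ/ρ₀ = −αΔT + βΔS = 1.52 × 10⁻³ − 3.04 × 10⁻⁵ = 1.4896 × 10⁻³, so Δρ ≈ 1.530 kg m⁻³.
N² = (g/ρ₀)·Δρ/Δz = g·(Δρ/ρ₀)/Δz = 9.81 × 1.4896 × 10⁻³ / 95 = 1.5382 × 10⁻⁴ s⁻².
N = √(1.5382 × 10⁻⁴) = 0.012402 rad s⁻¹ → T = 2π/N = 506.63 s = 8.4438 min ≈ 8.44 min.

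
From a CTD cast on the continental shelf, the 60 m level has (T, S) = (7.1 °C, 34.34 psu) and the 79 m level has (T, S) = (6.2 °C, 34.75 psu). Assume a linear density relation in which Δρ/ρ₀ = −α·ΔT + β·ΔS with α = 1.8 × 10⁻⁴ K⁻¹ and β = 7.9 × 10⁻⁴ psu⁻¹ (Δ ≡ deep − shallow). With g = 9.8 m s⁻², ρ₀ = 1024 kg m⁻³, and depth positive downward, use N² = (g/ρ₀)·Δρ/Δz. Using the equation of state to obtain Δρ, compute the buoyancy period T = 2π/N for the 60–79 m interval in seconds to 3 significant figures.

397 s

ΔT = -0.9 K, ΔS = +0.41 psu (deep − shallow).
Δρ/ρ₀ = −αΔT + βΔS = 1.62 × 10⁻⁴ + 3.239 × 10⁻⁴ = 4.859 × 10⁻⁴, so Δρ ≈ 0.4976 kg m⁻³.
N² = (g/ρ₀)·Δρ/Δz = g·(Δρ/ρ₀)/Δz = 9.8 × 4.859 × 10⁻⁴ / 19 = 2.5062 × 10⁻⁴ s⁻².
N = √(2.5062 × 10⁻⁴) = 0.015831 rad s⁻¹ → T = 2π/N = 396.89 s ≈ 397 s.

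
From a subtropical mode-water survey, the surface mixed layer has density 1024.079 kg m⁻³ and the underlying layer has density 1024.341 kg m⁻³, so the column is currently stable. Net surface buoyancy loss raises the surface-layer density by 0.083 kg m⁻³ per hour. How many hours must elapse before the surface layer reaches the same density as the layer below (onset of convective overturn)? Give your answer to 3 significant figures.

3.16 hours

Density deficit of the surface layer: 1024.341 − 1024.079 = 0.262 kg m⁻³.
Required change = 0.262 / 0.083 = 3.16 hours.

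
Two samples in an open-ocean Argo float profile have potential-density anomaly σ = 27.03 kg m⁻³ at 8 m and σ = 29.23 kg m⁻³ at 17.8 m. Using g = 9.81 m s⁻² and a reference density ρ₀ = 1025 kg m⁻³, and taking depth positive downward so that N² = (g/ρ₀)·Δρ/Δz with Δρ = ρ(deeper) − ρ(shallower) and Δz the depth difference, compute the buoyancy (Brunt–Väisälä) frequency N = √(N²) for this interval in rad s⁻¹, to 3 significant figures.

0.0464 rad s⁻¹

Δρ = 1029.23 − 1027.03 = 2.20 kg m⁻³ over Δz = 17.8 − 8 = 9.8 m.
N² = (9.81/1025) × (2.20/9.8) = 2.1485 × 10⁻³ s⁻².
N = √(2.1485 × 10⁻³) = 0.046352 rad s⁻¹ ≈ 0.0464 rad s⁻¹.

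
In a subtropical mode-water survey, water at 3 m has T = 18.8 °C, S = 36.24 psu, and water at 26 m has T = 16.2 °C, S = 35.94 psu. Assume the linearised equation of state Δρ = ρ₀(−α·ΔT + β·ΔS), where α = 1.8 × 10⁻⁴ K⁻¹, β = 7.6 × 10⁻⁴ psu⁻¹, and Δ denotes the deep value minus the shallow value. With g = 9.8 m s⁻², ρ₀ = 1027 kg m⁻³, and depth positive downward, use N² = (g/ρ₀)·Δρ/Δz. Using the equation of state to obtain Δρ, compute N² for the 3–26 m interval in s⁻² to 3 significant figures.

1.02 × 10⁻⁴ s⁻²

ΔT = -2.6 K, ΔS = -0.30 psu (deep − shallow).
Δρ/ρ₀ = −αΔT + βΔS = 4.68 × 10⁻⁴ − 2.28 × 10⁻⁴ = 2.40 × 10⁻⁴, so Δρ ≈ 0.2465 kg m⁻³.
N² = (g/ρ₀)·Δρ/Δz = g·(Δρ/ρ₀)/Δz = 9.8 × 2.40 × 10⁻⁴ / 23 = 1.0226 × 10⁻⁴ s⁻² ≈ 1.02 × 10⁻⁴ s⁻².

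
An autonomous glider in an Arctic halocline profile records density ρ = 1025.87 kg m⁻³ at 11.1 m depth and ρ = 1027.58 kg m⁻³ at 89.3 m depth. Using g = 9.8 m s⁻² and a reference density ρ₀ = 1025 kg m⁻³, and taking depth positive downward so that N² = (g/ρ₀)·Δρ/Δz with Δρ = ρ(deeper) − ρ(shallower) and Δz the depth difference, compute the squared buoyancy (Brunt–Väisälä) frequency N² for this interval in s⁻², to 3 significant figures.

Δρ = 1027.58 − 1025.87 = 1.71 kg m⁻³ over Δz = 89.3 − 11.1 = 78.2 m.
N² = (9.8/1025) × (1.71/78.2) = 2.0907 × 10⁻⁴ s⁻² ≈ 2.09 × 10⁻⁴ s⁻².

2.09 × 10⁻⁴ s⁻²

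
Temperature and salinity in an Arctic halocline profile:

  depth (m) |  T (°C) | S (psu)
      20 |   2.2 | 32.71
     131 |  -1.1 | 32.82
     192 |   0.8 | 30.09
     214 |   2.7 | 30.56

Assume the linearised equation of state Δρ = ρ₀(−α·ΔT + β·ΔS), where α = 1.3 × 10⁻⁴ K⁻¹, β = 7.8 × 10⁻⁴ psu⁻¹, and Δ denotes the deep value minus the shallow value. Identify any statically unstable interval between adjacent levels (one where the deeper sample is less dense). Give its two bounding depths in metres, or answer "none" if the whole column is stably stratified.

Evaluate Δρ/ρ₀ = −αΔT + βΔS across each adjacent pair:
  20–131 m: −αΔT+βΔS = −(1.3 × 10⁻⁴)(-3.3)+(7.8 × 10⁻⁴)(+0.11) = 5.1 × 10⁻⁴ → stable
  131–192 m: −αΔT+βΔS = −(1.3 × 10⁻⁴)(+1.9)+(7.8 × 10⁻⁴)(-2.73) = -2.4 × 10⁻³ → UNSTABLE
  192–214 m: −αΔT+βΔS = −(1.3 × 10⁻⁴)(+1.9)+(7.8 × 10⁻⁴)(+0.47) = 1.2 × 10⁻⁴ → stable
The 131–192 m interval has Δρ < 0: lighter water underlies denser water.

131–192 m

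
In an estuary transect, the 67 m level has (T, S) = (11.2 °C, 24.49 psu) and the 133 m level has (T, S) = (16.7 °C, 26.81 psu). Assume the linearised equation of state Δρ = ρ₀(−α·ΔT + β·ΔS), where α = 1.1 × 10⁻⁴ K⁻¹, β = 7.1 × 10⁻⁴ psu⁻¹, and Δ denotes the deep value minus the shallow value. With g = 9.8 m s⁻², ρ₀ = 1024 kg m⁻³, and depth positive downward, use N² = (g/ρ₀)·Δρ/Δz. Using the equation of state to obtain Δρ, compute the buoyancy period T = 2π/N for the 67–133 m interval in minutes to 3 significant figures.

ΔT = +5.5 K, ΔS = +2.32 psu (deep − shallow).
Δρ/ρ₀ = −αΔT + βΔS = -6.05 × 10⁻⁴ + 1.6472 × 10⁻³ = 1.0422 × 10⁻³, so Δρ ≈ 1.067 kg m⁻³.
N² = (g/ρ₀)·Δρ/Δz = g·(Δρ/ρ₀)/Δz = 9.8 × 1.0422 × 10⁻³ / 66 = 1.5475 × 10⁻⁴ s⁻².
N = √(1.5475 × 10⁻⁴) = 0.012440 rad s⁻¹ → T = 2π/N = 505.08 s = 8.4180 min ≈ 8.42 min.

8.42 min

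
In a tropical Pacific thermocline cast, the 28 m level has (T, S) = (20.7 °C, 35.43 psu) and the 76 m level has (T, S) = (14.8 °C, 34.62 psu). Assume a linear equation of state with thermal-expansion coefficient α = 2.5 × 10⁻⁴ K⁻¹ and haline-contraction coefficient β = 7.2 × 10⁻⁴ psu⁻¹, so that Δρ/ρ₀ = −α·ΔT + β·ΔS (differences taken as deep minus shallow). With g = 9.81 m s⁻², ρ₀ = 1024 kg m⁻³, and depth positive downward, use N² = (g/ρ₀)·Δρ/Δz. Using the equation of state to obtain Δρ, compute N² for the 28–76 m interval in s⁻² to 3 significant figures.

1.82 × 10⁻⁴ s⁻²

ΔT = -5.9 K, ΔS = -0.81 psu (deep − shallow).
Δρ/ρ₀ = −αΔT + βΔS = 1.475 × 10⁻³ − 5.832 × 10⁻⁴ = 8.918 × 10⁻⁴, so Δρ ≈ 0.9132 kg m⁻³.
N² = (g/ρ₀)·Δρ/Δz = g·(Δρ/ρ₀)/Δz = 9.81 × 8.918 × 10⁻⁴ / 48 = 1.8226 × 10⁻⁴ s⁻² ≈ 1.82 × 10⁻⁴ s⁻².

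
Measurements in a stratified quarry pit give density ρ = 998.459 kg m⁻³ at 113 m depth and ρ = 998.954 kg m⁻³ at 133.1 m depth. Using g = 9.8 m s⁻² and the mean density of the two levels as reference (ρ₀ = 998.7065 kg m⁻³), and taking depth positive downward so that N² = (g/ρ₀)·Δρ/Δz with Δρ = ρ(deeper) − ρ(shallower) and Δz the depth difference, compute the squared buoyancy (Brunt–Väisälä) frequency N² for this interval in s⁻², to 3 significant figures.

2.42 × 10⁻⁴ s⁻²

Δρ = 998.954 − 998.459 = 0.495 kg m⁻³ over Δz = 133.1 − 113 = 20.1 m.
N² = (9.8/998.7065) × (0.495/20.1) = 2.4166 × 10⁻⁴ s⁻² ≈ 2.42 × 10⁻⁴ s⁻².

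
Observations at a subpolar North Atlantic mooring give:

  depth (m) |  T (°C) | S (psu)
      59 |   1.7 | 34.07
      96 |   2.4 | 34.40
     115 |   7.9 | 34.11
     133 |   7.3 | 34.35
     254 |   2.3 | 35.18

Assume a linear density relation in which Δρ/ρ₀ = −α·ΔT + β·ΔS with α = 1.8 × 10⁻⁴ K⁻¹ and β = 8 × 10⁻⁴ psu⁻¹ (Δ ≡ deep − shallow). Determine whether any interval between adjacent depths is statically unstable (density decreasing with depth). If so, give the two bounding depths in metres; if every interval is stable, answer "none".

Evaluate Δρ/ρ₀ = −αΔT + βΔS across each adjacent pair:
  59–96 m: −αΔT+βΔS = −(1.8 × 10⁻⁴)(+0.7)+(8 × 10⁻⁴)(+0.33) = 1.4 × 10⁻⁴ → stable
  96–115 m: −αΔT+βΔS = −(1.8 × 10⁻⁴)(+5.5)+(8 × 10⁻⁴)(-0.29) = -1.2 × 10⁻³ → UNSTABLE
  115–133 m: −αΔT+βΔS = −(1.8 × 10⁻⁴)(-0.6)+(8 × 10⁻⁴)(+0.24) = 3.0 × 10⁻⁴ → stable
  133–254 m: −αΔT+βΔS = −(1.8 × 10⁻⁴)(-5.0)+(8 × 10⁻⁴)(+0.83) = 1.6 × 10⁻³ → stable
The 96–115 m interval has Δρ < 0: lighter water underlies denser water.

96–115 m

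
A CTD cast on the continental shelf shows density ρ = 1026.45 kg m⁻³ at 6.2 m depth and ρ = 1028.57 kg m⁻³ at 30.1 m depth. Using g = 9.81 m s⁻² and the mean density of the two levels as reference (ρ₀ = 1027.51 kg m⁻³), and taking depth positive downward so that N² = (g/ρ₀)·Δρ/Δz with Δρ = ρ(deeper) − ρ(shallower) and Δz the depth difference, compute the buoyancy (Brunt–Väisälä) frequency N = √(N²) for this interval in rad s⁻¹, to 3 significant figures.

0.0291 rad s⁻¹

Δρ = 1028.57 − 1026.45 = 2.12 kg m⁻³ over Δz = 30.1 − 6.2 = 23.9 m.
N² = (9.81/1027.51) × (2.12/23.9) = 8.4688 × 10⁻⁴ s⁻².
N = √(8.4688 × 10⁻⁴) = 0.029101 rad s⁻¹ ≈ 0.0291 rad s⁻¹.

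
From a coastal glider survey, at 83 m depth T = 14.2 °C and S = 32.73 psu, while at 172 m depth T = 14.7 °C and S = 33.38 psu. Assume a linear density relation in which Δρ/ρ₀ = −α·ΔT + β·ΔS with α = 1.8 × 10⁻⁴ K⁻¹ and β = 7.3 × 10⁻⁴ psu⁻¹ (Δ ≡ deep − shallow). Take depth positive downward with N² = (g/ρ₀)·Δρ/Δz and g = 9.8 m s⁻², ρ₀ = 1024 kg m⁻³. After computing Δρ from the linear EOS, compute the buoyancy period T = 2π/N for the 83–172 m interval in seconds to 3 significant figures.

ΔT = +0.5 K, ΔS = +0.65 psu (deep − shallow).
Δρ/ρ₀ = −αΔT + βΔS = -9.00 × 10⁻⁵ + 4.745 × 10⁻⁴ = 3.845 × 10⁻⁴, so Δρ ≈ 0.3937 kg m⁻³.
N² = (g/ρ₀)·Δρ/Δz = g·(Δρ/ρ₀)/Δz = 9.8 × 3.845 × 10⁻⁴ / 89 = 4.2338 × 10⁻⁵ s⁻².
N = √(4.2338 × 10⁻⁵) = 6.5068 × 10⁻³ rad s⁻¹ → T = 2π/N = 965.63 s ≈ 966 s.

966 s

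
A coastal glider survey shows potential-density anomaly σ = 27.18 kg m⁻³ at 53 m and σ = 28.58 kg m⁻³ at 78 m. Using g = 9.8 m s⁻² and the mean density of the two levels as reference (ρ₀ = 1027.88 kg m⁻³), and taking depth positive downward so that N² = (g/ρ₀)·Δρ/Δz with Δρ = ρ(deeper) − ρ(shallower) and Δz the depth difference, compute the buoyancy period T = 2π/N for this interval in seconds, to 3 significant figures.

272 s

Δρ = 1028.58 − 1027.18 = 1.40 kg m⁻³ over Δz = 78 − 53 = 25 m.
N² = (9.8/1027.88) × (1.40/25) = 5.3391 × 10⁻⁴ s⁻².
N = √(5.3391 × 10⁻⁴) = 0.023106 rad s⁻¹, so T = 2π/N = 271.93 s ≈ 272 s.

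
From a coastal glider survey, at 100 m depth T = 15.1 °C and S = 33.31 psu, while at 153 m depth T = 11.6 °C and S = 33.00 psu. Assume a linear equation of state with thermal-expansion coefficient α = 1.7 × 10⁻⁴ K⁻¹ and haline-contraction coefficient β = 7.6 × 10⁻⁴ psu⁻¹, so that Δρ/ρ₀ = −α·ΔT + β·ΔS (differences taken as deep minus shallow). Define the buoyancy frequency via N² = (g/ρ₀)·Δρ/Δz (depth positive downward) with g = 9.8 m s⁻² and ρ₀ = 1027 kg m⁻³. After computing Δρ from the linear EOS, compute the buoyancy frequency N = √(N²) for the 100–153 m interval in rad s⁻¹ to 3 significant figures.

ΔT = -3.5 K, ΔS = -0.31 psu (deep − shallow).
Δρ/ρ₀ = −αΔT + βΔS = 5.95 × 10⁻⁴ − 2.356 × 10⁻⁴ = 3.594 × 10⁻⁴, so Δρ ≈ 0.3691 kg m⁻³.
N² = (g/ρ₀)·Δρ/Δz = g·(Δρ/ρ₀)/Δz = 9.8 × 3.594 × 10⁻⁴ / 53 = 6.6455 × 10⁻⁵ s⁻².
N = √(6.6455 × 10⁻⁵) = 8.1520 × 10⁻³ rad s⁻¹ ≈ 8.15 × 10⁻³ rad s⁻¹.

8.15 × 10⁻³ rad s⁻¹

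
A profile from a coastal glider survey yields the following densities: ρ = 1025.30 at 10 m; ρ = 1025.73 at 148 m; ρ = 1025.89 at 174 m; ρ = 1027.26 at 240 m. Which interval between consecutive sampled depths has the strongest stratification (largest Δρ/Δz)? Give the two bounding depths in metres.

Compute the density gradient over each adjacent pair:
  10–148 m: Δρ/Δz = 0.43/138 = 3.1 × 10⁻³ kg m⁻⁴
  148–174 m: Δρ/Δz = 0.16/26 = 6.2 × 10⁻³ kg m⁻⁴
  174–240 m: Δρ/Δz = 1.37/66 = 0.021 kg m⁻⁴
The largest gradient is in the 174–240 m interval — the pycnocline.

174–240 m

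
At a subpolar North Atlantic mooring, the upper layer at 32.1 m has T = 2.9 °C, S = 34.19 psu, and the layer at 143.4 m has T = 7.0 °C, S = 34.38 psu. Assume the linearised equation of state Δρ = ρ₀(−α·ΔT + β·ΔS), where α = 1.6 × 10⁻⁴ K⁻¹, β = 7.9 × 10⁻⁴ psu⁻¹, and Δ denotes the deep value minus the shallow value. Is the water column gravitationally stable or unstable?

ΔT = 7.0 − 2.9 = +4.1 K and ΔS = 34.38 − 34.19 = +0.19 psu (deep − shallow).
−αΔT = -6.56 × 10⁻⁴; βΔS = 1.501 × 10⁻⁴; sum Δρ/ρ₀ = -5.059 × 10⁻⁴.
Δρ/ρ₀ < 0, so Δρ < 0: deeper water is lighter → statically unstable; the column would overturn.

unstable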